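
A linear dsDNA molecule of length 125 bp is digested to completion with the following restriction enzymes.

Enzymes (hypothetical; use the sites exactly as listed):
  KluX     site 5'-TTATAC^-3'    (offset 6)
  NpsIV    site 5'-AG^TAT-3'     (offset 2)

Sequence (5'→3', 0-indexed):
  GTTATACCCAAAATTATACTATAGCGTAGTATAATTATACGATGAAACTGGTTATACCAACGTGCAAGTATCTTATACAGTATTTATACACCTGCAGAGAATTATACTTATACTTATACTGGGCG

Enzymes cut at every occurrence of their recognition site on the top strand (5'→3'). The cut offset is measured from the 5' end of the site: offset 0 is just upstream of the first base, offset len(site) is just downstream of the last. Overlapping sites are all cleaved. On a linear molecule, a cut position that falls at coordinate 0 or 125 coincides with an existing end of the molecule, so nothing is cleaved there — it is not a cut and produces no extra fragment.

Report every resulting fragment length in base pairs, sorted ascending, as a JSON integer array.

Site scan:
  KluX TTATAC/6: at [1, 13, 34, 51, 72, 83, 101, 107, 113] ⇒ [7, 19, 40, 57, 78, 89, 107, 113, 119]
  NpsIV AGTAT/2: at [27, 66, 78] ⇒ [29, 68, 80]

All cut coordinates (distinct, sorted): [7, 19, 29, 40, 57, 68, 78, 80, 89, 107, 113, 119]

Fragments:
  [0,7): 7 bp
  [7,19): 12 bp
  [19,29): 10 bp
  [29,40): 11 bp
  [40,57): 17 bp
  [57,68): 11 bp
  [68,78): 10 bp
  [78,80): 2 bp
  [80,89): 9 bp
  [89,107): 18 bp
  [107,113): 6 bp
  [113,119): 6 bp
  [119,125): 6 bp

[2,6,6,6,7,9,10,10,11,11,12,17,18]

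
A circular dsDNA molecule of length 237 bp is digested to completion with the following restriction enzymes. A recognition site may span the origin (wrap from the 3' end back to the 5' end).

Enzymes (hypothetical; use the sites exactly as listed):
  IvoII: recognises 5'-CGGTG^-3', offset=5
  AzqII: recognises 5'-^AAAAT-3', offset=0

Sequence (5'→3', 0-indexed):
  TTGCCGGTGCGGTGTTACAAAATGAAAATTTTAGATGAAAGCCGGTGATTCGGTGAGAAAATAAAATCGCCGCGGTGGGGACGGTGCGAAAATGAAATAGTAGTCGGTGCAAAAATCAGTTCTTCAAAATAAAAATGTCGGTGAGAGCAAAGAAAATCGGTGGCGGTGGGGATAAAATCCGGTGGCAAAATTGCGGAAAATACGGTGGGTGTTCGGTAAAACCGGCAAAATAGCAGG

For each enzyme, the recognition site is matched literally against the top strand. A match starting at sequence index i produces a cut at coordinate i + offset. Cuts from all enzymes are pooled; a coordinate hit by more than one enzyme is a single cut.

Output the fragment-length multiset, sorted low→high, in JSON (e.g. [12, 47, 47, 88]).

[2,2,2,2,4,5,5,5,6,6,6,8,9,9,10,10,11,11,12,14,15,19,20,21,23]

Scan for sites:
  IvoII CGGTG/5: at [4, 9, 42, 50, 72, 81, 104, 138, 157, 163, 179, 202] ⇒ [9, 14, 47, 55, 77, 86, 109, 143, 162, 168, 184, 207]
  AzqII AAAAT/0: at [18, 24, 57, 62, 88, 111, 125, 131, 152, 173, 186, 196, 226] ⇒ [18, 24, 57, 62, 88, 111, 125, 131, 152, 173, 186, 196, 226]

All cut coordinates (distinct, sorted): [9, 14, 18, 24, 47, 55, 57, 62, 77, 86, 88, 109, 111, 125, 131, 143, 152, 162, 168, 173, 184, 186, 196, 207, 226]

Fragments:
  9→14: 5 bp
  14→18: 4 bp
  18→24: 6 bp
  24→47: 23 bp
  47→55: 8 bp
  55→57: 2 bp
  57→62: 5 bp
  62→77: 15 bp
  77→86: 9 bp
  86→88: 2 bp
  88→109: 21 bp
  109→111: 2 bp
  111→125: 14 bp
  125→131: 6 bp
  131→143: 12 bp
  143→152: 9 bp
  152→162: 10 bp
  162→168: 6 bp
  168→173: 5 bp
  173→184: 11 bp
  184→186: 2 bp
  186→196: 10 bp
  196→207: 11 bp
  207→226: 19 bp
  226→9 (wrap): 237-226+9 = 20 bp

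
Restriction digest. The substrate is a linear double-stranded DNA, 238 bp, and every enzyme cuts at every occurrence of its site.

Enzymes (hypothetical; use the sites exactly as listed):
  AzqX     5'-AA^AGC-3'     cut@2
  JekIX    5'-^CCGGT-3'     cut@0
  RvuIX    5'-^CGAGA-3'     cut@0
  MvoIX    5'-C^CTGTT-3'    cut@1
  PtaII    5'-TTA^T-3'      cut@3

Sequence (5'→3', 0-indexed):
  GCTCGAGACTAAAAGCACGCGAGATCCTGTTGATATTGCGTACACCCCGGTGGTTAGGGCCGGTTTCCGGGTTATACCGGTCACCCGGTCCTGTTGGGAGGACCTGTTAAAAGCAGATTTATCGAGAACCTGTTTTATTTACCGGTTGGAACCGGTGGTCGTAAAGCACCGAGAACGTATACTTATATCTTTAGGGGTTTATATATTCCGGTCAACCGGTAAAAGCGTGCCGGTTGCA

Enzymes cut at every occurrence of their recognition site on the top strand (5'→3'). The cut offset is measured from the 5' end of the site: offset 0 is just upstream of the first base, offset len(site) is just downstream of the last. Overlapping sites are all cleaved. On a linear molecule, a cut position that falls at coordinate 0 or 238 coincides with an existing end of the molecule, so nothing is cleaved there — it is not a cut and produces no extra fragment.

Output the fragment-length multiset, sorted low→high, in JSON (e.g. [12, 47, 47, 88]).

Per-enzyme occurrences:
  AzqX AAAGC/2: at [11, 109, 162, 221] ⇒ [13, 111, 164, 223]
  JekIX CCGGT/0: at [46, 59, 76, 84, 141, 151, 207, 215, 229] ⇒ [46, 59, 76, 84, 141, 151, 207, 215, 229]
  RvuIX CGAGA/0: at [3, 19, 122, 169] ⇒ [3, 19, 122, 169]
  MvoIX CCTGTT/1: at [25, 89, 102, 128] ⇒ [26, 90, 103, 129]
  PtaII TTAT/3: at [71, 118, 134, 182, 198] ⇒ [74, 121, 137, 185, 201]

All cut coordinates (distinct, sorted): [3, 13, 19, 26, 46, 59, 74, 76, 84, 90, 103, 111, 121, 122, 129, 137, 141, 151, 164, 169, 185, 201, 207, 215, 223, 229]

Fragment lengths:
  [0,3): 3 bp
  [3,13): 10 bp
  [13,19): 6 bp
  [19,26): 7 bp
  [26,46): 20 bp
  [46,59): 13 bp
  [59,74): 15 bp
  [74,76): 2 bp
  [76,84): 8 bp
  [84,90): 6 bp
  [90,103): 13 bp
  [103,111): 8 bp
  [111,121): 10 bp
  [121,122): 1 bp
  [122,129): 7 bp
  [129,137): 8 bp
  [137,141): 4 bp
  [141,151): 10 bp
  [151,164): 13 bp
  [164,169): 5 bp
  [169,185): 16 bp
  [185,201): 16 bp
  [201,207): 6 bp
  [207,215): 8 bp
  [215,223): 8 bp
  [223,229): 6 bp
  [229,238): 9 bp

[1,2,3,4,5,6,6,6,6,7,7,8,8,8,8,8,9,10,10,10,13,13,13,15,16,16,20]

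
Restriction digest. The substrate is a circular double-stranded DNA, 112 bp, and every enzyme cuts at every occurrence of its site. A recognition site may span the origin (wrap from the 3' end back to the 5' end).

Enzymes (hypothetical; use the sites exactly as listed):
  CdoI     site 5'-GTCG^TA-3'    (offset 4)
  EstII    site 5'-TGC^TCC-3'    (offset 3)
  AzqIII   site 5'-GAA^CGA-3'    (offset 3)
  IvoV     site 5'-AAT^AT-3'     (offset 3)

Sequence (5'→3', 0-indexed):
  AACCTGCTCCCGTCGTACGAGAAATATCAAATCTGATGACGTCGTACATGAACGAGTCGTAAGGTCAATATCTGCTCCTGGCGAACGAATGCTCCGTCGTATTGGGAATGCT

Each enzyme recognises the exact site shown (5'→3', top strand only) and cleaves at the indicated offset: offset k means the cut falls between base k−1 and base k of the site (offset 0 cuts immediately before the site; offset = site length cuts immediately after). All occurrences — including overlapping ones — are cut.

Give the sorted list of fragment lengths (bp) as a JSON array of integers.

[6,7,7,7,8,8,10,10,10,19,20]

Site scan:
  CdoI GTCGTA/4: at [11, 40, 55, 95] ⇒ [15, 44, 59, 99]
  EstII TGCTCC/3: at [4, 72, 89] ⇒ [7, 75, 92]
  AzqIII GAACGA/3: at [49, 82] ⇒ [52, 85]
  IvoV AATAT/3: at [22, 66] ⇒ [25, 69]

All cut coordinates (distinct, sorted): [7, 15, 25, 44, 52, 59, 69, 75, 85, 92, 99]

Fragment lengths:
  7→15: 8 bp
  15→25: 10 bp
  25→44: 19 bp
  44→52: 8 bp
  52→59: 7 bp
  59→69: 10 bp
  69→75: 6 bp
  75→85: 10 bp
  85→92: 7 bp
  92→99: 7 bp
  99→7 (wrap): 112-99+7 = 20 bp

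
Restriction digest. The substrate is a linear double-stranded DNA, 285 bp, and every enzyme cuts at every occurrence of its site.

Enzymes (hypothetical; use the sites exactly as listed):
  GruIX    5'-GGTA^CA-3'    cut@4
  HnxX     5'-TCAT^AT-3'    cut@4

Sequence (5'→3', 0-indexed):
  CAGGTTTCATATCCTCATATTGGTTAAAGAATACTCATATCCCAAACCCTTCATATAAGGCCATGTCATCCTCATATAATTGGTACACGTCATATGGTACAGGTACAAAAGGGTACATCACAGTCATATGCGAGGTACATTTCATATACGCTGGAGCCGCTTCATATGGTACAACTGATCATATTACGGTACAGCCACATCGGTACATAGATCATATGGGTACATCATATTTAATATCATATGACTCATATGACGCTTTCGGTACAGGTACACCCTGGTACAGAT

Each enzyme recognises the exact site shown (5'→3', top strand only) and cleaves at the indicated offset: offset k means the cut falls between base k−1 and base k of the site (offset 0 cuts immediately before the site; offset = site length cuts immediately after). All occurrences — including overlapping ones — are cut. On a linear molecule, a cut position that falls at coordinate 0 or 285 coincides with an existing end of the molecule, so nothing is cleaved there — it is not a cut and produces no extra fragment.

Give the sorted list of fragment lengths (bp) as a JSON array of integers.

Site scan:
  GruIX GGTACA/4: at [81, 95, 101, 111, 133, 167, 187, 201, 218, 260, 266, 276] ⇒ [85, 99, 105, 115, 137, 171, 191, 205, 222, 264, 270, 280]
  HnxX TCATAT/4: at [6, 14, 34, 50, 71, 89, 123, 141, 161, 178, 211, 224, 236, 245] ⇒ [10, 18, 38, 54, 75, 93, 127, 145, 165, 182, 215, 228, 240, 249]

Pooled cuts: [10, 18, 38, 54, 75, 85, 93, 99, 105, 115, 127, 137, 145, 165, 171, 182, 191, 205, 215, 222, 228, 240, 249, 264, 270, 280]

Fragment lengths:
  [0,10): 10 bp
  [10,18): 8 bp
  [18,38): 20 bp
  [38,54): 16 bp
  [54,75): 21 bp
  [75,85): 10 bp
  [85,93): 8 bp
  [93,99): 6 bp
  [99,105): 6 bp
  [105,115): 10 bp
  [115,127): 12 bp
  [127,137): 10 bp
  [137,145): 8 bp
  [145,165): 20 bp
  [165,171): 6 bp
  [171,182): 11 bp
  [182,191): 9 bp
  [191,205): 14 bp
  [205,215): 10 bp
  [215,222): 7 bp
  [222,228): 6 bp
  [228,240): 12 bp
  [240,249): 9 bp
  [249,264): 15 bp
  [264,270): 6 bp
  [270,280): 10 bp
  [280,285): 5 bp

[5,6,6,6,6,6,7,8,8,8,9,9,10,10,10,10,10,10,11,12,12,14,15,16,20,20,21]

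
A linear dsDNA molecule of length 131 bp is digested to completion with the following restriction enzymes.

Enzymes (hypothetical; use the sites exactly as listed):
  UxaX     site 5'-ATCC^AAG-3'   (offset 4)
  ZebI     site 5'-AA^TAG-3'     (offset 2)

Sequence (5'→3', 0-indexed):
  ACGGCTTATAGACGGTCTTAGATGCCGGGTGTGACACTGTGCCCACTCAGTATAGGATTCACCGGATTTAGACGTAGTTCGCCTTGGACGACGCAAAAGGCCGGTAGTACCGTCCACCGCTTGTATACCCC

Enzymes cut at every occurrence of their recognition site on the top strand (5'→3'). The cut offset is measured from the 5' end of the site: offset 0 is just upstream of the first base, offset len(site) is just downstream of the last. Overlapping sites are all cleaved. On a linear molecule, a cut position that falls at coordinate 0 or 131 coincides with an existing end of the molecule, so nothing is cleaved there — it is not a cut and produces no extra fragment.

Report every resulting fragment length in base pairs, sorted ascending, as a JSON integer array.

[131]

Per-enzyme occurrences:
  UxaX (ATCCAAG, off=4): no sites
  ZebI (AATAG, off=2): no sites

Pooled cuts: ∅

Fragment lengths:
  no cuts → one linear fragment of 131 bp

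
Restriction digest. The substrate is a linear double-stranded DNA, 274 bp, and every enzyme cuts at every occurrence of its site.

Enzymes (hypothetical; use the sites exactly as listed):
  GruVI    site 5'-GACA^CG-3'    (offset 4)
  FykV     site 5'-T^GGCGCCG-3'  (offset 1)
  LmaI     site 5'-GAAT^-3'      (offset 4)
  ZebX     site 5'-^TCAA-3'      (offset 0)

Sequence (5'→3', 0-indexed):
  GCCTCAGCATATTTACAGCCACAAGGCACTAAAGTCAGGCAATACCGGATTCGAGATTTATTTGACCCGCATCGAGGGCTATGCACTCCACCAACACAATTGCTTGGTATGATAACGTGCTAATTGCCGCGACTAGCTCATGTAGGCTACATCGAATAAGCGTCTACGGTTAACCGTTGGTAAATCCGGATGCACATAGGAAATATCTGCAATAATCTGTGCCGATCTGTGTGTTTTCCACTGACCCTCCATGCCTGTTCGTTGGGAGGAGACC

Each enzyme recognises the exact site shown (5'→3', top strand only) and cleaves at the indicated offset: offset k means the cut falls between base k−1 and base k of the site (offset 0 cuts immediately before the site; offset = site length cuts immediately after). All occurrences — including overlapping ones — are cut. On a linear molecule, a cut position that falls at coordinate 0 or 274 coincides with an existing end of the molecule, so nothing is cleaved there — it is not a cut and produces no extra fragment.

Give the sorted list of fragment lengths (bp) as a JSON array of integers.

Per-enzyme occurrences:
  GruVI (GACACG, off=4): no sites
  FykV (TGGCGCCG, off=1): no sites
  LmaI (GAAT, off=4): starts [153] → cuts [157]
  ZebX (TCAA, off=0): no sites

Pooled cuts: [157]

Fragment lengths:
  [0,157): 157 bp
  [157,274): 117 bp

[117,157]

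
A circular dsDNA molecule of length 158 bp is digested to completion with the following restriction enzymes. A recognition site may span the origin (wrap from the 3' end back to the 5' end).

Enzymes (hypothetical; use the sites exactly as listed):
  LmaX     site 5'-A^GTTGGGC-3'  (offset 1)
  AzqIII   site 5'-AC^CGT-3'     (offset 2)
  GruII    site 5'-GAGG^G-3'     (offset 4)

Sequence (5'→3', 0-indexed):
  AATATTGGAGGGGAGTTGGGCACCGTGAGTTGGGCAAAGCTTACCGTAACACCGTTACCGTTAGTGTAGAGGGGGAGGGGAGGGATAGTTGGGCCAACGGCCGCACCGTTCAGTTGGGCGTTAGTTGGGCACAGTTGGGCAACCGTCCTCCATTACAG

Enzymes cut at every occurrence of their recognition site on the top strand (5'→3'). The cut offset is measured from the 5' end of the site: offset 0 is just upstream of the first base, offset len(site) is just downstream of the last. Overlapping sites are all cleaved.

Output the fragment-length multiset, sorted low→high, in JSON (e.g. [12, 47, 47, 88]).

[3,4,5,5,6,6,6,8,9,10,10,11,14,16,19,26]

Site scan:
  LmaX AGTTGGGC/1: at [13, 27, 86, 111, 122, 132] ⇒ [14, 28, 87, 112, 123, 133]
  AzqIII ACCGT/2: at [21, 42, 50, 56, 104, 141] ⇒ [23, 44, 52, 58, 106, 143]
  GruII GAGGG/4: at [7, 68, 74, 79] ⇒ [11, 72, 78, 83]

Pooled cuts: [11, 14, 23, 28, 44, 52, 58, 72, 78, 83, 87, 106, 112, 123, 133, 143]

Fragment lengths:
  11→14: 3 bp
  14→23: 9 bp
  23→28: 5 bp
  28→44: 16 bp
  44→52: 8 bp
  52→58: 6 bp
  58→72: 14 bp
  72→78: 6 bp
  78→83: 5 bp
  83→87: 4 bp
  87→106: 19 bp
  106→112: 6 bp
  112→123: 11 bp
  123→133: 10 bp
  133→143: 10 bp
  143→11 (wrap): 158-143+11 = 26 bp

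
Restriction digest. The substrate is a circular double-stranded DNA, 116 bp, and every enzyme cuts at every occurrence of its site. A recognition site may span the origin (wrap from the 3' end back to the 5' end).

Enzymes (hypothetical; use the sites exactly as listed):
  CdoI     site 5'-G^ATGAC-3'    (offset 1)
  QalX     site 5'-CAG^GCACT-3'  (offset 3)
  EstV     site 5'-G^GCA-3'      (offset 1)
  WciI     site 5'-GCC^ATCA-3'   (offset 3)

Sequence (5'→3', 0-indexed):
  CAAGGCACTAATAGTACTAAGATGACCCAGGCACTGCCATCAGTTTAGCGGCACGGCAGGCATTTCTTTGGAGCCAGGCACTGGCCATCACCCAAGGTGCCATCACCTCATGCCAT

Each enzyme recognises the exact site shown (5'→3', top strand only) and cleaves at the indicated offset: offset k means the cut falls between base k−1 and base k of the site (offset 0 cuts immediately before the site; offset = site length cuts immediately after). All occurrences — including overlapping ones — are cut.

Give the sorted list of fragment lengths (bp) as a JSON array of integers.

[4,5,6,8,9,9,12,13,15,17,18]

Per-enzyme occurrences:
  CdoI (GATGAC, off=1): starts [20] → cuts [21]
  QalX (CAGGCACT, off=3): starts [27, 74] → cuts [30, 77]
  EstV (GGCA, off=1): starts [3, 29, 49, 54, 58, 76] → cuts [4, 30, 50, 55, 59, 77]
  WciI (GCCATCA, off=3): starts [35, 83, 98, 111] → cuts [38, 86, 101, 114]

Pooled cuts: [4, 21, 30, 38, 50, 55, 59, 77, 86, 101, 114]

Fragments:
  4→21: 17 bp
  21→30: 9 bp
  30→38: 8 bp
  38→50: 12 bp
  50→55: 5 bp
  55→59: 4 bp
  59→77: 18 bp
  77→86: 9 bp
  86→101: 15 bp
  101→114: 13 bp
  114→4 (wrap): 116-114+4 = 6 bp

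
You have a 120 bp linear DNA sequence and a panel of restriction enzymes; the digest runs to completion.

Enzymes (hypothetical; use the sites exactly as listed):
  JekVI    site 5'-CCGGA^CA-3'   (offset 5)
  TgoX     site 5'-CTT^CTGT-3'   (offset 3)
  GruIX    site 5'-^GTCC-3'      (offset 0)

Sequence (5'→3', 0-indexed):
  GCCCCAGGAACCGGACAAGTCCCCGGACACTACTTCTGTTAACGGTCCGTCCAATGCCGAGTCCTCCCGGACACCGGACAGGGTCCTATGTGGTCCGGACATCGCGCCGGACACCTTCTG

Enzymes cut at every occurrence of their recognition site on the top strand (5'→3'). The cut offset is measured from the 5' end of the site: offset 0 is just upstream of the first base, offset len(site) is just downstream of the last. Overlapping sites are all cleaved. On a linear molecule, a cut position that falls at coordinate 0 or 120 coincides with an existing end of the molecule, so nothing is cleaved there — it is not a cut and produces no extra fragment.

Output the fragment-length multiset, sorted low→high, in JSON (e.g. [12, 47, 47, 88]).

Site scan:
  JekVI CCGGACA/5: at [10, 22, 66, 73, 94, 106] ⇒ [15, 27, 71, 78, 99, 111]
  TgoX CTTCTGT/3: at [32] ⇒ [35]
  GruIX GTCC/0: at [18, 44, 48, 60, 82, 92] ⇒ [18, 44, 48, 60, 82, 92]

All cut coordinates (distinct, sorted): [15, 18, 27, 35, 44, 48, 60, 71, 78, 82, 92, 99, 111]

Fragments:
  [0,15): 15 bp
  [15,18): 3 bp
  [18,27): 9 bp
  [27,35): 8 bp
  [35,44): 9 bp
  [44,48): 4 bp
  [48,60): 12 bp
  [60,71): 11 bp
  [71,78): 7 bp
  [78,82): 4 bp
  [82,92): 10 bp
  [92,99): 7 bp
  [99,111): 12 bp
  [111,120): 9 bp

[3,4,4,7,7,8,9,9,9,10,11,12,12,15]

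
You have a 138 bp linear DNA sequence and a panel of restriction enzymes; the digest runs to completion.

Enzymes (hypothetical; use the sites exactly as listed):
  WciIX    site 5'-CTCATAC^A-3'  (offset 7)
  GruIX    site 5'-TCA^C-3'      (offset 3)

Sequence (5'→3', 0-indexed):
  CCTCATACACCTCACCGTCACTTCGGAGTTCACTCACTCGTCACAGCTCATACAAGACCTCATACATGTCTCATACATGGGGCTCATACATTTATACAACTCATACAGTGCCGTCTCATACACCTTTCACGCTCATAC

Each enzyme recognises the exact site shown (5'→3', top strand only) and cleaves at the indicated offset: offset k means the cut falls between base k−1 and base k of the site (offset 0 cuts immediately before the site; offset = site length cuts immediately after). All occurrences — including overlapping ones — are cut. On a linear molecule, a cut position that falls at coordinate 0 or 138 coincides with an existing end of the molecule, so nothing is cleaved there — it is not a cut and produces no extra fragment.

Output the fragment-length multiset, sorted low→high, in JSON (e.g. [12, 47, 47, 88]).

Site scan:
  WciIX (CTCATACA, off=7): starts [1, 46, 58, 69, 82, 99, 114] → cuts [8, 53, 65, 76, 89, 106, 121]
  GruIX (TCAC, off=3): starts [11, 17, 29, 33, 40, 126] → cuts [14, 20, 32, 36, 43, 129]

Pooled cuts: [8, 14, 20, 32, 36, 43, 53, 65, 76, 89, 106, 121, 129]

Fragments:
  [0,8): 8 bp
  [8,14): 6 bp
  [14,20): 6 bp
  [20,32): 12 bp
  [32,36): 4 bp
  [36,43): 7 bp
  [43,53): 10 bp
  [53,65): 12 bp
  [65,76): 11 bp
  [76,89): 13 bp
  [89,106): 17 bp
  [106,121): 15 bp
  [121,129): 8 bp
  [129,138): 9 bp

[4,6,6,7,8,8,9,10,11,12,12,13,15,17]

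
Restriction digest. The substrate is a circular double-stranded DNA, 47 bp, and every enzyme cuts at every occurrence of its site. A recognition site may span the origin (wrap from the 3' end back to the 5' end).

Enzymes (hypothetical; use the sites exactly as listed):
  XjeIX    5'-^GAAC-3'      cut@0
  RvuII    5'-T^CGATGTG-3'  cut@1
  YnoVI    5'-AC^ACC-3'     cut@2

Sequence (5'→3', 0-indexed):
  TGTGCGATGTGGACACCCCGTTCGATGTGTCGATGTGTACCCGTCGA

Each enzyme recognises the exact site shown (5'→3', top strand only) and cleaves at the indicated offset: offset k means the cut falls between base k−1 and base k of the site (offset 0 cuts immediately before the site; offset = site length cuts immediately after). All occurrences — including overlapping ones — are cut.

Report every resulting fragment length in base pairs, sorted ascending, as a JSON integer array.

Site scan:
  XjeIX (GAAC, off=0): no sites
  RvuII TCGATGTG/1: at [21, 29, 43] ⇒ [22, 30, 44]
  YnoVI ACACC/2: at [12] ⇒ [14]

Pooled cuts: [14, 22, 30, 44]

Fragments:
  14→22: 8 bp
  22→30: 8 bp
  30→44: 14 bp
  44→14 (wrap): 47-44+14 = 17 bp

[8,8,14,17]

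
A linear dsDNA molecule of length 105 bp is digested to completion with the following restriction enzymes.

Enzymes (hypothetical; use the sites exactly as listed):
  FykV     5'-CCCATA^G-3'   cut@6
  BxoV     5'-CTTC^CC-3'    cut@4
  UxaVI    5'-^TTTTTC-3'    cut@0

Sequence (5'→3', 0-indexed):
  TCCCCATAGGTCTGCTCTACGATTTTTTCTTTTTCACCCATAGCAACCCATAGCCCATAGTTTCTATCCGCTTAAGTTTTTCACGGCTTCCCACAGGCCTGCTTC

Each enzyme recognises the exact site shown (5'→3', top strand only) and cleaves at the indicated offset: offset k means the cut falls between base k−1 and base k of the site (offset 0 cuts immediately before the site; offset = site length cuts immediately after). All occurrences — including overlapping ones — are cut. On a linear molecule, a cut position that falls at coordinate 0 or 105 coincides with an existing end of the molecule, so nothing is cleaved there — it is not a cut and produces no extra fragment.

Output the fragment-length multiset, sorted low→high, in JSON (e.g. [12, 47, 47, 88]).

Scan for sites:
  FykV (CCCATAG, off=6): starts [2, 36, 46, 53] → cuts [8, 42, 52, 59]
  BxoV (CTTCCC, off=4): starts [86] → cuts [90]
  UxaVI (TTTTTC, off=0): starts [23, 29, 76] → cuts [23, 29, 76]

All cut coordinates (distinct, sorted): [8, 23, 29, 42, 52, 59, 76, 90]

Fragments:
  [0,8): 8 bp
  [8,23): 15 bp
  [23,29): 6 bp
  [29,42): 13 bp
  [42,52): 10 bp
  [52,59): 7 bp
  [59,76): 17 bp
  [76,90): 14 bp
  [90,105): 15 bp

[6,7,8,10,13,14,15,15,17]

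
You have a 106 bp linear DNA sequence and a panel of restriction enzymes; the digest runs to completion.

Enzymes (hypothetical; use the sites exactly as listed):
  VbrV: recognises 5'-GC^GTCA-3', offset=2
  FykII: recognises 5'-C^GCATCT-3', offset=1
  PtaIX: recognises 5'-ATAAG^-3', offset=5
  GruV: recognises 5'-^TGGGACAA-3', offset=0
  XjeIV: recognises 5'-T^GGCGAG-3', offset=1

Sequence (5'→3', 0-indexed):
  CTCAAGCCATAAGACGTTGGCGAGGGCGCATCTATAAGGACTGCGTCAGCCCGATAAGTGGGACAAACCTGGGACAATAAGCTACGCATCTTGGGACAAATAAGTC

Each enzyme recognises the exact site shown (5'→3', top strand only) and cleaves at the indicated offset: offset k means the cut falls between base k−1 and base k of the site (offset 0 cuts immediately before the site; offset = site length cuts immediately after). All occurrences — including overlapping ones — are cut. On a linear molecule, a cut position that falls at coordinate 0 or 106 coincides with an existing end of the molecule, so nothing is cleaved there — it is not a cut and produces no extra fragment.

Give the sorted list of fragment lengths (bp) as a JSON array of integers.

[2,4,5,6,6,9,11,11,12,13,13,14]

Per-enzyme occurrences:
  VbrV GCGTCA/2: at [42] ⇒ [44]
  FykII CGCATCT/1: at [26, 84] ⇒ [27, 85]
  PtaIX ATAAG/5: at [8, 33, 53, 76, 99] ⇒ [13, 38, 58, 81, 104]
  GruV TGGGACAA/0: at [58, 69, 91] ⇒ [58, 69, 91]
  XjeIV TGGCGAG/1: at [17] ⇒ [18]

Pooled cuts: [13, 18, 27, 38, 44, 58, 69, 81, 85, 91, 104]

Fragments:
  [0,13): 13 bp
  [13,18): 5 bp
  [18,27): 9 bp
  [27,38): 11 bp
  [38,44): 6 bp
  [44,58): 14 bp
  [58,69): 11 bp
  [69,81): 12 bp
  [81,85): 4 bp
  [85,91): 6 bp
  [91,104): 13 bp
  [104,106): 2 bp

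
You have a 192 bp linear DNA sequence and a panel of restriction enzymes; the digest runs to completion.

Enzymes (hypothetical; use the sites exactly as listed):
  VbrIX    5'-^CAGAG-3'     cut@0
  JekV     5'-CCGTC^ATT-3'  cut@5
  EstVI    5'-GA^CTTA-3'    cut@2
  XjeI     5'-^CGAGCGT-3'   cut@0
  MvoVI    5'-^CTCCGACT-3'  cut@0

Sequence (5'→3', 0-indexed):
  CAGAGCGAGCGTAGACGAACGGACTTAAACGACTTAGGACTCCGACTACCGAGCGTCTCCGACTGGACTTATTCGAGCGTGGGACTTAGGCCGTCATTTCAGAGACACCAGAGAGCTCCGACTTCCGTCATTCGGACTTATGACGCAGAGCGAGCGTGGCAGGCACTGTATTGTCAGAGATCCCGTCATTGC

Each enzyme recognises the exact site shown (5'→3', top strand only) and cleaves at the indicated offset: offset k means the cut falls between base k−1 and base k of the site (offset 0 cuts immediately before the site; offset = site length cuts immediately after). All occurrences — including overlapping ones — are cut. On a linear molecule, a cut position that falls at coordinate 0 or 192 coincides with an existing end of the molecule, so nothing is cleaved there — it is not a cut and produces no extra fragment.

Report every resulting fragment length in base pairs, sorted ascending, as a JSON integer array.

[4,5,5,5,6,7,7,7,7,9,9,9,10,11,11,11,13,14,18,24]

Scan for sites:
  VbrIX (CAGAG, off=0): starts [0, 99, 108, 145, 174] → cuts [99, 108, 145, 174] (position 0 is a terminus of the linear molecule — no cut)
  JekV (CCGTCATT, off=5): starts [90, 124, 182] → cuts [95, 129, 187]
  EstVI (GACTTA, off=2): starts [21, 30, 65, 82, 134] → cuts [23, 32, 67, 84, 136]
  XjeI (CGAGCGT, off=0): starts [5, 49, 73, 150] → cuts [5, 49, 73, 150]
  MvoVI (CTCCGACT, off=0): starts [39, 56, 115] → cuts [39, 56, 115]

All cut coordinates (distinct, sorted): [5, 23, 32, 39, 49, 56, 67, 73, 84, 95, 99, 108, 115, 129, 136, 145, 150, 174, 187]

Fragment lengths:
  [0,5): 5 bp
  [5,23): 18 bp
  [23,32): 9 bp
  [32,39): 7 bp
  [39,49): 10 bp
  [49,56): 7 bp
  [56,67): 11 bp
  [67,73): 6 bp
  [73,84): 11 bp
  [84,95): 11 bp
  [95,99): 4 bp
  [99,108): 9 bp
  [108,115): 7 bp
  [115,129): 14 bp
  [129,136): 7 bp
  [136,145): 9 bp
  [145,150): 5 bp
  [150,174): 24 bp
  [174,187): 13 bp
  [187,192): 5 bp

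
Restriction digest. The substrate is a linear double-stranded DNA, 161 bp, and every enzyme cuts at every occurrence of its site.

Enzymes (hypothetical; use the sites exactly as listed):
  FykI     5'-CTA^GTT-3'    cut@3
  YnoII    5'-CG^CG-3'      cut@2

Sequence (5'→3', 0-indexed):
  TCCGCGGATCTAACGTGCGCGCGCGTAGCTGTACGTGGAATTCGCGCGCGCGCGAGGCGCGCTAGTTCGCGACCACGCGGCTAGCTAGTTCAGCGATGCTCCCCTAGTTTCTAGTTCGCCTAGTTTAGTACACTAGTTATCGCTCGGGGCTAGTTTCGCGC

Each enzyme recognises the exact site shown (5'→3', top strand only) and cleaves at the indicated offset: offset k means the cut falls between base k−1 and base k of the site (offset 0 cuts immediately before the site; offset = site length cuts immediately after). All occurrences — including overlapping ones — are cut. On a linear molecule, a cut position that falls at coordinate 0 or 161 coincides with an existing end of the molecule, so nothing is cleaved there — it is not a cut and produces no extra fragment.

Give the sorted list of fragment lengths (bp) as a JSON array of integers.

[2,2,2,2,2,2,3,4,5,5,6,7,7,8,9,10,13,15,17,19,21]

Site scan:
  FykI (CTAGTT, off=3): starts [61, 84, 103, 110, 119, 132, 149] → cuts [64, 87, 106, 113, 122, 135, 152]
  YnoII (CGCG, off=2): starts [2, 17, 19, 21, 42, 44, 46, 48, 50, 57, 67, 75, 156] → cuts [4, 19, 21, 23, 44, 46, 48, 50, 52, 59, 69, 77, 158]

Pooled cuts: [4, 19, 21, 23, 44, 46, 48, 50, 52, 59, 64, 69, 77, 87, 106, 113, 122, 135, 152, 158]

Fragment lengths:
  [0,4): 4 bp
  [4,19): 15 bp
  [19,21): 2 bp
  [21,23): 2 bp
  [23,44): 21 bp
  [44,46): 2 bp
  [46,48): 2 bp
  [48,50): 2 bp
  [50,52): 2 bp
  [52,59): 7 bp
  [59,64): 5 bp
  [64,69): 5 bp
  [69,77): 8 bp
  [77,87): 10 bp
  [87,106): 19 bp
  [106,113): 7 bp
  [113,122): 9 bp
  [122,135): 13 bp
  [135,152): 17 bp
  [152,158): 6 bp
  [158,161): 3 bp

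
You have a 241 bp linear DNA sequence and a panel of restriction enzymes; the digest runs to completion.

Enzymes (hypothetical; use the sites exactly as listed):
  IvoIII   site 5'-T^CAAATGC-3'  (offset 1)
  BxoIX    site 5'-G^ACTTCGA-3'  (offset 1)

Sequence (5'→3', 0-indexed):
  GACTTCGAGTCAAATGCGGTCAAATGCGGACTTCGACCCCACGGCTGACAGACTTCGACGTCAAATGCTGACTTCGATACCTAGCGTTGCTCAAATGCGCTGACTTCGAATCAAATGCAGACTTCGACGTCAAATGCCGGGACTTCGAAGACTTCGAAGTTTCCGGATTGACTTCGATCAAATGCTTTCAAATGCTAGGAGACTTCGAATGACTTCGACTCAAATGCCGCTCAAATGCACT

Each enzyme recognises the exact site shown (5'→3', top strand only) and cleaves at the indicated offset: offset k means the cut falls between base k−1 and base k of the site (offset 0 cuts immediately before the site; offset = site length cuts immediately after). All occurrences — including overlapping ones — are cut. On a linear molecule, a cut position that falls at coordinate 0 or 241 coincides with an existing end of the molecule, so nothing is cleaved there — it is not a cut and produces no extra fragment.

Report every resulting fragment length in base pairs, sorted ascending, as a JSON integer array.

Per-enzyme occurrences:
  IvoIII TCAAATGC/1: at [9, 19, 60, 90, 110, 129, 177, 187, 219, 230] ⇒ [10, 20, 61, 91, 111, 130, 178, 188, 220, 231]
  BxoIX GACTTCGA/1: at [0, 28, 50, 69, 101, 119, 140, 149, 169, 200, 210] ⇒ [1, 29, 51, 70, 102, 120, 141, 150, 170, 201, 211]

All cut coordinates (distinct, sorted): [1, 10, 20, 29, 51, 61, 70, 91, 102, 111, 120, 130, 141, 150, 170, 178, 188, 201, 211, 220, 231]

Fragment lengths:
  [0,1): 1 bp
  [1,10): 9 bp
  [10,20): 10 bp
  [20,29): 9 bp
  [29,51): 22 bp
  [51,61): 10 bp
  [61,70): 9 bp
  [70,91): 21 bp
  [91,102): 11 bp
  [102,111): 9 bp
  [111,120): 9 bp
  [120,130): 10 bp
  [130,141): 11 bp
  [141,150): 9 bp
  [150,170): 20 bp
  [170,178): 8 bp
  [178,188): 10 bp
  [188,201): 13 bp
  [201,211): 10 bp
  [211,220): 9 bp
  [220,231): 11 bp
  [231,241): 10 bp

[1,8,9,9,9,9,9,9,9,10,10,10,10,10,10,11,11,11,13,20,21,22]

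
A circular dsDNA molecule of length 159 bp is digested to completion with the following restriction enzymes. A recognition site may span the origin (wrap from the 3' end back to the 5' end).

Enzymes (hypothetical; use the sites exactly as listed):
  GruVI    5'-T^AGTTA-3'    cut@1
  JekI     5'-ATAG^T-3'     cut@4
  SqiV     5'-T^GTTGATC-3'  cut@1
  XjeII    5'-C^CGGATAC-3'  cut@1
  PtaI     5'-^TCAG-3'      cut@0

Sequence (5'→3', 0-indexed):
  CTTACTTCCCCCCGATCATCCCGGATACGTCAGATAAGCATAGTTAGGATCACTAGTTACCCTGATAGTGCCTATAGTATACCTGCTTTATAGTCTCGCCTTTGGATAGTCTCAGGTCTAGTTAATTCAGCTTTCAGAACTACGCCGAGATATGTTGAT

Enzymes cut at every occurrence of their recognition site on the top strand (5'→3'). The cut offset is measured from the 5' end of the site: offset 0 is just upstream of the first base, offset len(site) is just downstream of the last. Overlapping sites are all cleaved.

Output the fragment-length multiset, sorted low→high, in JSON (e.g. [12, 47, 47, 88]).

Per-enzyme occurrences:
  GruVI (TAGTTA, off=1): starts [40, 53, 118] → cuts [41, 54, 119]
  JekI (ATAGT, off=4): starts [39, 64, 73, 89, 105] → cuts [43, 68, 77, 93, 109]
  SqiV (TGTTGATC, off=1): starts [152] → cuts [153]
  XjeII (CCGGATAC, off=1): starts [20] → cuts [21]
  PtaI (TCAG, off=0): starts [29, 111, 126, 133] → cuts [29, 111, 126, 133]

All cut coordinates (distinct, sorted): [21, 29, 41, 43, 54, 68, 77, 93, 109, 111, 119, 126, 133, 153]

Fragments:
  21→29: 8 bp
  29→41: 12 bp
  41→43: 2 bp
  43→54: 11 bp
  54→68: 14 bp
  68→77: 9 bp
  77→93: 16 bp
  93→109: 16 bp
  109→111: 2 bp
  111→119: 8 bp
  119→126: 7 bp
  126→133: 7 bp
  133→153: 20 bp
  153→21 (wrap): 159-153+21 = 27 bp

[2,2,7,7,8,8,9,11,12,14,16,16,20,27]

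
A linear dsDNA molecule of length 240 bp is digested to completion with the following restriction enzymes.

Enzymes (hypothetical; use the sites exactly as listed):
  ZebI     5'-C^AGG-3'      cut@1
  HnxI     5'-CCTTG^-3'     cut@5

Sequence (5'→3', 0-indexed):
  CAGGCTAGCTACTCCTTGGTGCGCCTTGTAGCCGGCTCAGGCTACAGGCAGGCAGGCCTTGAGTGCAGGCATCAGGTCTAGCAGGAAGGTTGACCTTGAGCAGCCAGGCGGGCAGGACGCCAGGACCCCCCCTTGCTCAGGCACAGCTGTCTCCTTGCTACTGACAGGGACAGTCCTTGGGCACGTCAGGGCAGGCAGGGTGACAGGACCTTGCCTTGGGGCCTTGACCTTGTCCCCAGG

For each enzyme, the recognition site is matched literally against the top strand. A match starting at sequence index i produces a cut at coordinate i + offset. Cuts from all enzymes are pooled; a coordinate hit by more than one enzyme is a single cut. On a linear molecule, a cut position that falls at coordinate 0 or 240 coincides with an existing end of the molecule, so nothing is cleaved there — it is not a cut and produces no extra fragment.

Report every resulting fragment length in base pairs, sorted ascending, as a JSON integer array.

Site scan:
  ZebI CAGG/1: at [0, 37, 44, 48, 52, 65, 72, 81, 104, 112, 120, 137, 164, 186, 191, 195, 203, 236] ⇒ [1, 38, 45, 49, 53, 66, 73, 82, 105, 113, 121, 138, 165, 187, 192, 196, 204, 237]
  HnxI CCTTG/5: at [13, 23, 56, 93, 130, 152, 174, 208, 213, 221, 227] ⇒ [18, 28, 61, 98, 135, 157, 179, 213, 218, 226, 232]

Pooled cuts: [1, 18, 28, 38, 45, 49, 53, 61, 66, 73, 82, 98, 105, 113, 121, 135, 138, 157, 165, 179, 187, 192, 196, 204, 213, 218, 226, 232, 237]

Fragments:
  [0,1): 1 bp
  [1,18): 17 bp
  [18,28): 10 bp
  [28,38): 10 bp
  [38,45): 7 bp
  [45,49): 4 bp
  [49,53): 4 bp
  [53,61): 8 bp
  [61,66): 5 bp
  [66,73): 7 bp
  [73,82): 9 bp
  [82,98): 16 bp
  [98,105): 7 bp
  [105,113): 8 bp
  [113,121): 8 bp
  [121,135): 14 bp
  [135,138): 3 bp
  [138,157): 19 bp
  [157,165): 8 bp
  [165,179): 14 bp
  [179,187): 8 bp
  [187,192): 5 bp
  [192,196): 4 bp
  [196,204): 8 bp
  [204,213): 9 bp
  [213,218): 5 bp
  [218,226): 8 bp
  [226,232): 6 bp
  [232,237): 5 bp
  [237,240): 3 bp

[1,3,3,4,4,4,5,5,5,5,6,7,7,7,8,8,8,8,8,8,8,9,9,10,10,14,14,16,17,19]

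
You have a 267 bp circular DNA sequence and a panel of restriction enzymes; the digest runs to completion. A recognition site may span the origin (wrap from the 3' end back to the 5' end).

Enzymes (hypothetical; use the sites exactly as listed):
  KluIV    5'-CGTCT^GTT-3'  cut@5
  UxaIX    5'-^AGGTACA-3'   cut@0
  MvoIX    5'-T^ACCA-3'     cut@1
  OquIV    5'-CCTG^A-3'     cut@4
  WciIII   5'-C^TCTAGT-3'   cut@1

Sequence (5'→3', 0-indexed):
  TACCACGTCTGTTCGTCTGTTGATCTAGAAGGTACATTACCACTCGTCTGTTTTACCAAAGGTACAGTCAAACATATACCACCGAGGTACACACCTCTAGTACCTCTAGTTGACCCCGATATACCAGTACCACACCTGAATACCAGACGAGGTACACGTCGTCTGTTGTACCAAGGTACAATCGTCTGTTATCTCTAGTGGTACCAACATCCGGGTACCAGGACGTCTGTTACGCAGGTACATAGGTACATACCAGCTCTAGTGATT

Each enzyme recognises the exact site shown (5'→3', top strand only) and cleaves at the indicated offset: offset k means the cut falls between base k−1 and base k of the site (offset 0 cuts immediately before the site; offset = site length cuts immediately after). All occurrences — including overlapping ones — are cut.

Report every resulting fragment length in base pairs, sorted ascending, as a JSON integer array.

Per-enzyme occurrences:
  KluIV (CGTCTGTT, off=5): starts [5, 13, 44, 159, 182, 223] → cuts [10, 18, 49, 164, 187, 228]
  UxaIX (AGGTACA, off=0): starts [29, 59, 84, 149, 173, 235, 243] → cuts [29, 59, 84, 149, 173, 235, 243]
  MvoIX (TACCA, off=1): starts [0, 37, 53, 76, 121, 127, 140, 168, 201, 215, 250] → cuts [1, 38, 54, 77, 122, 128, 141, 169, 202, 216, 251]
  OquIV (CCTGA, off=4): starts [134] → cuts [138]
  WciIII (CTCTAGT, off=1): starts [94, 103, 192, 256] → cuts [95, 104, 193, 257]

Pooled cuts: [1, 10, 18, 29, 38, 49, 54, 59, 77, 84, 95, 104, 122, 128, 138, 141, 149, 164, 169, 173, 187, 193, 202, 216, 228, 235, 243, 251, 257]

Fragment lengths:
  1→10: 9 bp
  10→18: 8 bp
  18→29: 11 bp
  29→38: 9 bp
  38→49: 11 bp
  49→54: 5 bp
  54→59: 5 bp
  59→77: 18 bp
  77→84: 7 bp
  84→95: 11 bp
  95→104: 9 bp
  104→122: 18 bp
  122→128: 6 bp
  128→138: 10 bp
  138→141: 3 bp
  141→149: 8 bp
  149→164: 15 bp
  164→169: 5 bp
  169→173: 4 bp
  173→187: 14 bp
  187→193: 6 bp
  193→202: 9 bp
  202→216: 14 bp
  216→228: 12 bp
  228→235: 7 bp
  235→243: 8 bp
  243→251: 8 bp
  251→257: 6 bp
  257→1 (wrap): 267-257+1 = 11 bp

[3,4,5,5,5,6,6,6,7,7,8,8,8,8,9,9,9,9,10,11,11,11,11,12,14,14,15,18,18]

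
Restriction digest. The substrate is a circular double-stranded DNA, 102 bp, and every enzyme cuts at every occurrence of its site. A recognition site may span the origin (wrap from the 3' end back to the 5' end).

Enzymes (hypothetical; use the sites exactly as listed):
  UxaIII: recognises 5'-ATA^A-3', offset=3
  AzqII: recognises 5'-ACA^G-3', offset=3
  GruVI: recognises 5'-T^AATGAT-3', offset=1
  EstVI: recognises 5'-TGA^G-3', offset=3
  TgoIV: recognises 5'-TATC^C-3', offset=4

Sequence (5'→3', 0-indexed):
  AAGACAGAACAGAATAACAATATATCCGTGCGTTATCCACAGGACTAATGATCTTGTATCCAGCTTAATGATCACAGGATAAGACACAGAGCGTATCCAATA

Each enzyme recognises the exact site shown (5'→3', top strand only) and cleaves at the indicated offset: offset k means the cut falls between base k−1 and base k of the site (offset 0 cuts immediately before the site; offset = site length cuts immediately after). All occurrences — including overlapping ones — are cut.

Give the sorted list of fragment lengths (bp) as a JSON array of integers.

[4,5,5,5,5,5,6,6,7,9,10,10,11,14]

Per-enzyme occurrences:
  UxaIII ATAA/3: at [13, 78, 99] ⇒ [0, 16, 81]
  AzqII ACAG/3: at [3, 8, 38, 73, 85] ⇒ [6, 11, 41, 76, 88]
  GruVI TAATGAT/1: at [45, 65] ⇒ [46, 66]
  EstVI (TGAG, off=3): no sites
  TgoIV TATCC/4: at [22, 33, 56, 93] ⇒ [26, 37, 60, 97]

All cut coordinates (distinct, sorted): [0, 6, 11, 16, 26, 37, 41, 46, 60, 66, 76, 81, 88, 97]

Fragment lengths:
  0→6: 6 bp
  6→11: 5 bp
  11→16: 5 bp
  16→26: 10 bp
  26→37: 11 bp
  37→41: 4 bp
  41→46: 5 bp
  46→60: 14 bp
  60→66: 6 bp
  66→76: 10 bp
  76→81: 5 bp
  81→88: 7 bp
  88→97: 9 bp
  97→0 (wrap): 102-97+0 = 5 bp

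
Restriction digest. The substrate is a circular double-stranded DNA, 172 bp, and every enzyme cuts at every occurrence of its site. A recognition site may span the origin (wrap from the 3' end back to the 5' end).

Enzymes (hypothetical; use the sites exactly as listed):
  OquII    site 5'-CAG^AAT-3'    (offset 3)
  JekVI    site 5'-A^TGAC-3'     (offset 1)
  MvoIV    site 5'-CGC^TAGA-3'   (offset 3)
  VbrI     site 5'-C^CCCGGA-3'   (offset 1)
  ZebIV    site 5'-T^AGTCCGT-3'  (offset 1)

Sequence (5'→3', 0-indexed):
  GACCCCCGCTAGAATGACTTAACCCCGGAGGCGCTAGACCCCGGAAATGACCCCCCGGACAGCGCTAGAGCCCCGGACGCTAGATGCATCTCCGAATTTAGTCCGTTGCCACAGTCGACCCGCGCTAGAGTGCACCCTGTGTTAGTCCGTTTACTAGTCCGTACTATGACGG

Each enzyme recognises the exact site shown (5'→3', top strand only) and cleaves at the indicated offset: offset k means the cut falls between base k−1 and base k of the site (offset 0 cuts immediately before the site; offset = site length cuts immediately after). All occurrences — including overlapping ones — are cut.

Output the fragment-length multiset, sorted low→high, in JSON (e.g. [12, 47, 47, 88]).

Site scan:
  OquII (CAGAAT, off=3): no sites
  JekVI ATGAC/1: at [13, 46, 165] ⇒ [14, 47, 166]
  MvoIV CGCTAGA/3: at [6, 31, 62, 77, 122] ⇒ [9, 34, 65, 80, 125]
  VbrI CCCCGGA/1: at [22, 38, 52, 70] ⇒ [23, 39, 53, 71]
  ZebIV TAGTCCGT/1: at [98, 142, 154] ⇒ [99, 143, 155]

All cut coordinates (distinct, sorted): [9, 14, 23, 34, 39, 47, 53, 65, 71, 80, 99, 125, 143, 155, 166]

Fragment lengths:
  9→14: 5 bp
  14→23: 9 bp
  23→34: 11 bp
  34→39: 5 bp
  39→47: 8 bp
  47→53: 6 bp
  53→65: 12 bp
  65→71: 6 bp
  71→80: 9 bp
  80→99: 19 bp
  99→125: 26 bp
  125→143: 18 bp
  143→155: 12 bp
  155→166: 11 bp
  166→9 (wrap): 172-166+9 = 15 bp

[5,5,6,6,8,9,9,11,11,12,12,15,18,19,26]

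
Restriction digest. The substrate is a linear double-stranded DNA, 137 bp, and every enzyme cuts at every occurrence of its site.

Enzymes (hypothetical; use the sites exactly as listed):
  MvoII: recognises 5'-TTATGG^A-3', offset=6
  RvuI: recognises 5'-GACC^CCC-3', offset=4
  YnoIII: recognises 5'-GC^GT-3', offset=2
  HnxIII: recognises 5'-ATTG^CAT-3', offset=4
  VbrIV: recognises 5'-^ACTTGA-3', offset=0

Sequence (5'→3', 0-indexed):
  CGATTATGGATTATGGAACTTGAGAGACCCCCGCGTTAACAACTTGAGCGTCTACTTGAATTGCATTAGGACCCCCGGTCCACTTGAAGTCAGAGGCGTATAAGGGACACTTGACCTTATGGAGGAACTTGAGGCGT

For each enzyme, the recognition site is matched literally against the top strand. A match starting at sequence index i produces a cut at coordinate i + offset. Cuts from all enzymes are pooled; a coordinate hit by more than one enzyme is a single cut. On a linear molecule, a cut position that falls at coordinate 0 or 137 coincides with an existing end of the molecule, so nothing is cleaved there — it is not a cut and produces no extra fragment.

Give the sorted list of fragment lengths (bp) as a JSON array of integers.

Site scan:
  MvoII (TTATGGA, off=6): starts [3, 10, 116] → cuts [9, 16, 122]
  RvuI (GACCCCC, off=4): starts [25, 69] → cuts [29, 73]
  YnoIII (GCGT, off=2): starts [32, 47, 95, 133] → cuts [34, 49, 97, 135]
  HnxIII (ATTGCAT, off=4): starts [59] → cuts [63]
  VbrIV (ACTTGA, off=0): starts [17, 41, 53, 81, 108, 126] → cuts [17, 41, 53, 81, 108, 126]

Pooled cuts: [9, 16, 17, 29, 34, 41, 49, 53, 63, 73, 81, 97, 108, 122, 126, 135]

Fragments:
  [0,9): 9 bp
  [9,16): 7 bp
  [16,17): 1 bp
  [17,29): 12 bp
  [29,34): 5 bp
  [34,41): 7 bp
  [41,49): 8 bp
  [49,53): 4 bp
  [53,63): 10 bp
  [63,73): 10 bp
  [73,81): 8 bp
  [81,97): 16 bp
  [97,108): 11 bp
  [108,122): 14 bp
  [122,126): 4 bp
  [126,135): 9 bp
  [135,137): 2 bp

[1,2,4,4,5,7,7,8,8,9,9,10,10,11,12,14,16]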